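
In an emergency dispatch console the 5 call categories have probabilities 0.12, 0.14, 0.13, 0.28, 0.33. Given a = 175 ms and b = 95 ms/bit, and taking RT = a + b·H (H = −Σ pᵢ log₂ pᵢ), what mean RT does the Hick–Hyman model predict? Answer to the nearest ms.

Entropy contributions −pᵢ log₂ pᵢ: 0.3671, 0.3971, 0.3826, 0.5142, 0.5278; sum H = 2.1889 bits.
RT = a + bH = 175 + 95·2.1889 = 382.94 ms.

383 ms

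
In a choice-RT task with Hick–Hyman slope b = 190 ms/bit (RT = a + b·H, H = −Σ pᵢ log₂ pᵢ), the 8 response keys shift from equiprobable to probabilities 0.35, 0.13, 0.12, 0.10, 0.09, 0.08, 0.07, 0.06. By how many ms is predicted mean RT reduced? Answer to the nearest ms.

52 ms

Equiprobable entropy H₀ = log₂ 8 = 3.0000 bits.
Skewed entropy H = −Σ pᵢ log₂ pᵢ = 2.7283 bits.
ΔRT = b·(H₀ − H) = 190 × 0.2717 = 51.63 ms.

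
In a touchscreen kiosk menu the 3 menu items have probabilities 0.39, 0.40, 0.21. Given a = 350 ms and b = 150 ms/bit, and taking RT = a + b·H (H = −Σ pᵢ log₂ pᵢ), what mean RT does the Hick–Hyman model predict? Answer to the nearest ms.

580 ms

H = 0.39·log₂(1/0.39) + 0.40·log₂(1/0.40) + 0.21·log₂(1/0.21) = 1.5314 bits.
RT = 350 + 150 × 1.5314 = 579.71 ms.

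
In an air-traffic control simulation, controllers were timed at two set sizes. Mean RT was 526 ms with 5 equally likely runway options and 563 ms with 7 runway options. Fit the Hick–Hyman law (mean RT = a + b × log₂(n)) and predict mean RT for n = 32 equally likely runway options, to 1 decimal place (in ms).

Fit slope and intercept:
  b = (563 − 526) / (log₂ 7 − log₂ 5) = 37 / (2.8074 − 2.3219) = 76.222 ms/bit
  a = 526 − 76.222 × 2.3219 = 349.019 ms
Then RT(32) = 349.019 + 76.222 × log₂ 32 = 349.019 + 76.222 × 5 ≈ 730.127 ms.

730.1 ms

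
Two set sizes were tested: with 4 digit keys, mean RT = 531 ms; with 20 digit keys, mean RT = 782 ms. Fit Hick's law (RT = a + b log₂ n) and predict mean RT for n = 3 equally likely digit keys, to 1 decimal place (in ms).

486.1 ms

Solve the two-equation system in a and b:
  b = (782 − 531) / (log₂ 20 − log₂ 4) = 251 / (4.3219 − 2) = 108.100 ms/bit
  a = 531 − 108.100 × 2 = 314.800 ms
Then RT(3) = 314.800 + 108.100 × log₂ 3 = 314.800 + 108.100 × 1.5850 ≈ 486.135 ms.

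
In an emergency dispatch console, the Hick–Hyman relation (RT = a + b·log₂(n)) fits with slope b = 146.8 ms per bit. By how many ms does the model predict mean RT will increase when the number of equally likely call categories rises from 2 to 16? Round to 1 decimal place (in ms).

ΔRT = (a + b log₂ n₂) − (a + b log₂ n₁) = b·(log₂ n₂ − log₂ n₁).
log₂(16) − log₂(2) = log₂(16/2) = log₂(8) = 3.
ΔRT = 146.8 × 3.0000 = 440.400 ms.

440.4 ms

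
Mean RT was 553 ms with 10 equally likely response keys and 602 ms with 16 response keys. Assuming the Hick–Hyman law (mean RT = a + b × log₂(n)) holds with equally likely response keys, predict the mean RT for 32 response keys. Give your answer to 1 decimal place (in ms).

RT is linear in log₂ n, so two points fix the line:
  b = (602 − 553) / (log₂ 16 − log₂ 10) = 49 / (4 − 3.3219) = 72.264 ms/bit
  a = 553 − 72.264 × 3.3219 = 312.945 ms
Then RT(32) = 312.945 + 72.264 × log₂ 32 = 312.945 + 72.264 × 5 ≈ 674.264 ms.

674.3 ms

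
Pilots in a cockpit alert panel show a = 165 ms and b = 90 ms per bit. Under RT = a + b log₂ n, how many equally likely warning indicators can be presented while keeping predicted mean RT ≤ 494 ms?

90·log₂ n ≤ 494 − 165 = 329, giving log₂ n ≤ 3.6556 and n ≤ 12.602. The largest whole number is 12.

12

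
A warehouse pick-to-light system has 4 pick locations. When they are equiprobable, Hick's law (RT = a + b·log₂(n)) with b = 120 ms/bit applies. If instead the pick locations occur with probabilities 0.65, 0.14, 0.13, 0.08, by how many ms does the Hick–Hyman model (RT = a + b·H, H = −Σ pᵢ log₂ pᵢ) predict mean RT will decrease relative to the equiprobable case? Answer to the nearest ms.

The RT saving is b·ΔH. Equiprobable H₀ = log₂(4) = 2.0000 bits; with the given probabilities H = 1.4752 bits.
b·(H₀ − H) = 120 × (2.0000 − 1.4752) = 62.97 ms.

63 ms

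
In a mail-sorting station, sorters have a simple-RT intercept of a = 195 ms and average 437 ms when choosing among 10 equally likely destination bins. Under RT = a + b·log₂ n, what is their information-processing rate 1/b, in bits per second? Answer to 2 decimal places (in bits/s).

13.73 bits/s

b = (437 − 195)/log₂ 10 = 242/3.3219 = 72.849 ms per bit = 0.07285 s/bit; the reciprocal is 13.727 bits/s.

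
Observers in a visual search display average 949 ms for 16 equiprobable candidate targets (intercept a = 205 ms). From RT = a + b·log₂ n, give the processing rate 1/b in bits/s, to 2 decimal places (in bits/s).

Choice component = 949 − 205 = 744 ms over log₂(16) = 4 bits.
b = 744 / 4 = 186.000 ms/bit, so 1/b = 5.376 bits/s.

5.38 bits/s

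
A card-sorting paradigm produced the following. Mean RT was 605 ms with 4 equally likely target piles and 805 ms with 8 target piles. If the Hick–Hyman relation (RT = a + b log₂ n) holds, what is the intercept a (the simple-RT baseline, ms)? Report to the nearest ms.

Slope: b = (805 − 605) / (log₂ 8 − log₂ 4) = 200/1.0000 = 200 ms/bit.
a = RT₁ − b·log₂ n₁ = 605 − 200 × 2 = 205.000 ms.

205 ms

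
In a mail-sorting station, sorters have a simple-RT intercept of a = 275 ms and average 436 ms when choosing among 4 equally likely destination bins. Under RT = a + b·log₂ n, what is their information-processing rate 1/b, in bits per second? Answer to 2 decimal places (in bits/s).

Choice component = 436 − 275 = 161 ms over log₂(4) = 2 bits.
b = 161 / 2 = 80.500 ms/bit, so 1/b = 12.422 bits/s.

12.42 bits/s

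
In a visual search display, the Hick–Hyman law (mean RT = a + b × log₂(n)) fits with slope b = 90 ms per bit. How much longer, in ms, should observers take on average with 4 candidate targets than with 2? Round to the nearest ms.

ΔRT = (a + b log₂ n₂) − (a + b log₂ n₁) = b·(log₂ n₂ − log₂ n₁).
log₂(4) − log₂(2) = log₂(4/2) = log₂(2) = 1.
ΔRT = 90 × 1.0000 = 90.000 ms.

90 ms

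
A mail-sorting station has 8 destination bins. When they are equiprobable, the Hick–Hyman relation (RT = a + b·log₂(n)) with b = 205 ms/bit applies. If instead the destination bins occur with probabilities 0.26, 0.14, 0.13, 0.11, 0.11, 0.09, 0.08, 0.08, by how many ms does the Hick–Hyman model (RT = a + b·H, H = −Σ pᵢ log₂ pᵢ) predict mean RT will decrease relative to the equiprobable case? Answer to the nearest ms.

Equiprobable entropy H₀ = log₂ 8 = 3.0000 bits.
Skewed entropy H = −Σ pᵢ log₂ pᵢ = 2.8813 bits.
ΔRT = b·(H₀ − H) = 205 × 0.1187 = 24.34 ms.

24 ms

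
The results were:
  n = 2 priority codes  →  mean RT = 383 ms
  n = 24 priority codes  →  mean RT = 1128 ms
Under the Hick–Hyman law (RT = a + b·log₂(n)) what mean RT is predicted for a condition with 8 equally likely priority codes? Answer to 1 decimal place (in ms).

798.6 ms

With log₂ n on the abscissa the relation is linear; from the two conditions:
  b = (1128 − 383) / (log₂ 24 − log₂ 2) = 745 / (4.5850 − 1) = 207.812 ms/bit
  a = 383 − 207.812 × 1 = 175.188 ms
Then RT(8) = 175.188 + 207.812 × log₂ 8 = 175.188 + 207.812 × 3 ≈ 798.625 ms.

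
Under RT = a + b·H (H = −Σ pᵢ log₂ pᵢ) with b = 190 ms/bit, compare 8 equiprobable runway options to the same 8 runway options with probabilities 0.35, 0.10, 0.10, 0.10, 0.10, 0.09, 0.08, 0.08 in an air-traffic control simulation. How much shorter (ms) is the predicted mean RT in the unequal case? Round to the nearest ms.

The RT saving is b·ΔH. Equiprobable H₀ = log₂(8) = 3.0000 bits; with the given probabilities H = 2.7545 bits.
b·(H₀ − H) = 190 × (3.0000 − 2.7545) = 46.64 ms.

47 ms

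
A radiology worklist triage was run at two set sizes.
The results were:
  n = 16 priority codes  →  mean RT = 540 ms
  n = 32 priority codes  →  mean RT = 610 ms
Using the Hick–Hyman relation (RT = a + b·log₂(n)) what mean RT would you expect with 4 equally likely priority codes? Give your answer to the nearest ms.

Solve the two-equation system in a and b:
  b = (610 − 540) / (log₂ 32 − log₂ 16) = 70 / (5 − 4) = 70 ms/bit
  a = 540 − 70 × 4 = 260 ms
Then RT(4) = 260 + 70 × log₂ 4 = 260 + 70 × 2 ≈ 400.000 ms.

400 ms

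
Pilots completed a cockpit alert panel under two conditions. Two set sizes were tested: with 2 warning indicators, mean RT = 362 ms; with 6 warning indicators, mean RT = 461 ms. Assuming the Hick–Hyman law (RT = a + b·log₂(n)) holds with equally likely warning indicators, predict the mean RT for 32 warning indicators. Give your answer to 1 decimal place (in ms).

611.8 ms

Solve the two-equation system in a and b:
  b = (461 − 362) / (log₂ 6 − log₂ 2) = 99 / (2.5850 − 1) = 62.462 ms/bit
  a = 362 − 62.462 × 1 = 299.538 ms
Then RT(32) = 299.538 + 62.462 × log₂ 32 = 299.538 + 62.462 × 5 ≈ 611.848 ms.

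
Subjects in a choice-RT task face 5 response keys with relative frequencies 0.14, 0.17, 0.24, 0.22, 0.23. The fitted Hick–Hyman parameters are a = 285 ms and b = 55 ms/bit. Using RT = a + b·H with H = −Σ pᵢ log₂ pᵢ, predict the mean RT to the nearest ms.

Entropy contributions −pᵢ log₂ pᵢ: 0.3971, 0.4346, 0.4941, 0.4806, 0.4877; sum H = 2.2941 bits.
RT = a + bH = 285 + 55·2.2941 = 411.17 ms.

411 ms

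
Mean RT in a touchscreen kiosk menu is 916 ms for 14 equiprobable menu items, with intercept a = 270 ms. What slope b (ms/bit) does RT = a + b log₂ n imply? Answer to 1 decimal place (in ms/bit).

b = (916 − 270) / log₂(14) = 646 / 3.8074 = 169.672 ms/bit.

169.7 ms/bit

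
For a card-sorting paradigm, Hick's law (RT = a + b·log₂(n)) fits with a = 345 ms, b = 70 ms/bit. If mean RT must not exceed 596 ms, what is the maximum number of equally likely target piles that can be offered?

Set 345 + 70·log₂ n ≤ 596 → log₂ n ≤ (596 − 345)/70 = 3.5857.
So n ≤ 2^3.5857 = 12.006; the largest integer n is 12.

12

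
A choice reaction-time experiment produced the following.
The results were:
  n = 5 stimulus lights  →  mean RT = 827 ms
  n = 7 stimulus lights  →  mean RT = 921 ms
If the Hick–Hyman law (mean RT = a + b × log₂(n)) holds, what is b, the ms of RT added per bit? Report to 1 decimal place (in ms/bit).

b = (RT₂ − RT₁)/(log₂ n₂ − log₂ n₁) = (921 − 827)/(2.8074 − 2.3219) = 193.644 ms/bit.

193.6 ms/bit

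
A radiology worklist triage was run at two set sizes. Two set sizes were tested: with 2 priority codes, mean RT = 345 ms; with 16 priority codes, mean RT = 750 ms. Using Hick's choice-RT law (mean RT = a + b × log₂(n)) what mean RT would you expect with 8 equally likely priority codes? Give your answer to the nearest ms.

Fit slope and intercept:
  b = (750 − 345) / (log₂ 16 − log₂ 2) = 405 / (4 − 1) = 135 ms/bit
  a = 345 − 135 × 1 = 210 ms
Then RT(8) = 210 + 135 × log₂ 8 = 210 + 135 × 3 ≈ 615.000 ms.

615 ms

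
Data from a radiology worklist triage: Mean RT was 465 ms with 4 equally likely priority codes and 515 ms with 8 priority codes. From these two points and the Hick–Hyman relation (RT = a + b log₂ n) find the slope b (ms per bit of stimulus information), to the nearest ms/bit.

50 ms/bit

b = (RT₂ − RT₁)/(log₂ n₂ − log₂ n₁) = (515 − 465)/(3 − 2) = 50 ms/bit.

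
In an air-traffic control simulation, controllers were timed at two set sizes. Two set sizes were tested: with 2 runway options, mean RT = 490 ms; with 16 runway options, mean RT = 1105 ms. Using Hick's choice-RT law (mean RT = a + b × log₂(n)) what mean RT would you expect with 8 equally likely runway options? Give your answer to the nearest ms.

900 ms

RT is linear in log₂ n, so two points fix the line:
  b = (1105 − 490) / (log₂ 16 − log₂ 2) = 615 / (4 − 1) = 205 ms/bit
  a = 490 − 205 × 1 = 285 ms
Then RT(8) = 285 + 205 × log₂ 8 = 285 + 205 × 3 ≈ 900.000 ms.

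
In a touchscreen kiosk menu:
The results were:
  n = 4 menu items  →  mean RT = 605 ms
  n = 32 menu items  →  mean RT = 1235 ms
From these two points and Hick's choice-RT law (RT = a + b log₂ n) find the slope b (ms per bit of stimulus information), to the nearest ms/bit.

The slope on a log₂ axis is (1235 − 605) / (5 − 2) = 210 ms/bit.

210 ms/bit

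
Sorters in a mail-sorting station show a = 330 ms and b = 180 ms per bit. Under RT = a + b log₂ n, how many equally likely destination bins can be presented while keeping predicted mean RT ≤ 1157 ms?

24

Information budget: (1157 − 330)/180 = 4.5944 bits, so n ≤ 2^4.5944 = 24.158 → at most 24.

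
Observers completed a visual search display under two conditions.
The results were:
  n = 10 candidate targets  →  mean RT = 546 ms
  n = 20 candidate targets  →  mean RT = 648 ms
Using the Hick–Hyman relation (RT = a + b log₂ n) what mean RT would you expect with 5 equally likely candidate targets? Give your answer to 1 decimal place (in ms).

444.0 ms

Fit slope and intercept:
  b = (648 − 546) / (log₂ 20 − log₂ 10) = 102 / (4.3219 − 3.3219) = 102.000 ms/bit
  a = 546 − 102.000 × 3.3219 = 207.163 ms
Then RT(5) = 207.163 + 102.000 × log₂ 5 = 207.163 + 102.000 × 2.3219 ≈ 444.000 ms.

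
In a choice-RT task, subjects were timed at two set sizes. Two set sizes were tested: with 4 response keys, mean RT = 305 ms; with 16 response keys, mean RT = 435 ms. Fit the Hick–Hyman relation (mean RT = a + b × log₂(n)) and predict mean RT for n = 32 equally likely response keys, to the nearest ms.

RT is linear in log₂ n, so two points fix the line:
  b = (435 − 305) / (log₂ 16 − log₂ 4) = 130 / (4 − 2) = 65 ms/bit
  a = 305 − 65 × 2 = 175 ms
Then RT(32) = 175 + 65 × log₂ 32 = 175 + 65 × 5 ≈ 500.000 ms.

500 ms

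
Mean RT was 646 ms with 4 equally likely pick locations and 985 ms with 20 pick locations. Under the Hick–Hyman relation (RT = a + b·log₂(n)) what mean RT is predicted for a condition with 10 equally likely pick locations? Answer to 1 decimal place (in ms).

839.0 ms

With log₂ n on the abscissa the relation is linear; from the two conditions:
  b = (985 − 646) / (log₂ 20 − log₂ 4) = 339 / (4.3219 − 2) = 145.999 ms/bit
  a = 646 − 145.999 × 2 = 354.001 ms
Then RT(10) = 354.001 + 145.999 × log₂ 10 = 354.001 + 145.999 × 3.3219 ≈ 839.001 ms.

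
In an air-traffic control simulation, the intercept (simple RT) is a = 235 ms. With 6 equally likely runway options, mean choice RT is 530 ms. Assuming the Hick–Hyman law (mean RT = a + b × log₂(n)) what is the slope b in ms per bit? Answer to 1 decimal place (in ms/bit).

114.1 ms/bit

b = (530 − 235) / log₂(6) = 295 / 2.5850 = 114.122 ms/bit.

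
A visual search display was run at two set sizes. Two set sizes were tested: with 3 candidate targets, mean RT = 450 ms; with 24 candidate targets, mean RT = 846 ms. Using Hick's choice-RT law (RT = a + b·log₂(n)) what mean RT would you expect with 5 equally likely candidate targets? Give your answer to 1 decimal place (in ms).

Solve the two-equation system in a and b:
  b = (846 − 450) / (log₂ 24 − log₂ 3) = 396 / (4.5850 − 1.5850) = 132.000 ms/bit
  a = 450 − 132.000 × 1.5850 = 240.785 ms
Then RT(5) = 240.785 + 132.000 × log₂ 5 = 240.785 + 132.000 × 2.3219 ≈ 547.279 ms.

547.3 ms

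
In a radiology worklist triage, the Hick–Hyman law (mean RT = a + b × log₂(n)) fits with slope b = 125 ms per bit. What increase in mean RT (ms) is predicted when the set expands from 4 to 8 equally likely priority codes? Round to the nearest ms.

125 ms

Only the slope matters, since a is common to both: ΔRT = b·log₂(n₂/n₁).
log₂(8) − log₂(4) = log₂(8/4) = log₂(2) = 1.
ΔRT = 125 × 1.0000 = 125.000 ms.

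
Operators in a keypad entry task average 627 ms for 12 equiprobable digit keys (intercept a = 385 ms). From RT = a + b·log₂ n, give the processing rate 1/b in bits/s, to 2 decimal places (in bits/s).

14.81 bits/s

Choice component = 627 − 385 = 242 ms over log₂(12) = 3.5850 bits.
b = 242 / 3.5850 = 67.504 ms/bit, so 1/b = 14.814 bits/s.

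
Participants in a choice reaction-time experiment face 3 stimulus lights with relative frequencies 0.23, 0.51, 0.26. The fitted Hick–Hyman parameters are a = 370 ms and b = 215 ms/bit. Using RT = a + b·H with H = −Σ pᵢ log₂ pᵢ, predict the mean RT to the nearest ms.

690 ms

Entropy contributions −pᵢ log₂ pᵢ: 0.4877, 0.4954, 0.5053; sum H = 1.4884 bits.
RT = a + bH = 370 + 215·1.4884 = 690.00 ms.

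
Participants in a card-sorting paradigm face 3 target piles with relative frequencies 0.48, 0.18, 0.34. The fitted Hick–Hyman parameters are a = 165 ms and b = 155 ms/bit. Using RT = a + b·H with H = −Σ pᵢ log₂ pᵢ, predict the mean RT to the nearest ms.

395 ms

H = 0.48·log₂(1/0.48) + 0.18·log₂(1/0.18) + 0.34·log₂(1/0.34) = 1.4828 bits.
RT = 165 + 155 × 1.4828 = 394.83 ms.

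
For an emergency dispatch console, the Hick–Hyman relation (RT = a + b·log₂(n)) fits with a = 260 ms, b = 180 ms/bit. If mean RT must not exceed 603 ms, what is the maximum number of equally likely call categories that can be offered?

3

Set 260 + 180·log₂ n ≤ 603 → log₂ n ≤ (603 − 260)/180 = 1.9056.
So n ≤ 2^1.9056 = 3.747; the largest integer n is 3.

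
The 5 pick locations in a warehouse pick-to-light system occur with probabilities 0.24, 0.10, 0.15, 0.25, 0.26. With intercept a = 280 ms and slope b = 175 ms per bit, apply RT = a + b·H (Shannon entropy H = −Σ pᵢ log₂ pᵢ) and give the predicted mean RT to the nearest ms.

672 ms

H = 0.24·log₂(1/0.24) + 0.10·log₂(1/0.10) + 0.15·log₂(1/0.15) + 0.25·log₂(1/0.25) + 0.26·log₂(1/0.26) = 2.2422 bits.
RT = 280 + 175 × 2.2422 = 672.38 ms.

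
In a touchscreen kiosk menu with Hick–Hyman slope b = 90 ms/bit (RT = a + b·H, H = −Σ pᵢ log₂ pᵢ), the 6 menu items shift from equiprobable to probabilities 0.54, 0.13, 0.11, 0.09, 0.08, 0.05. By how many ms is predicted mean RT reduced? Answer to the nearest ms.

50 ms

Equiprobable entropy H₀ = log₂ 6 = 2.5850 bits.
Skewed entropy H = −Σ pᵢ log₂ pᵢ = 2.0332 bits.
ΔRT = b·(H₀ − H) = 90 × 0.5517 = 49.66 ms.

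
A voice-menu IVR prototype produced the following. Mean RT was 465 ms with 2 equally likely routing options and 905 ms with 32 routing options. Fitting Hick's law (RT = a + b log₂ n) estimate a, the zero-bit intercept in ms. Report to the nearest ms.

355 ms

Slope: b = (905 − 465) / (log₂ 32 − log₂ 2) = 440/4.0000 = 110 ms/bit.
Intercept: a = 465 − 110·log₂(2) = 355.000 ms.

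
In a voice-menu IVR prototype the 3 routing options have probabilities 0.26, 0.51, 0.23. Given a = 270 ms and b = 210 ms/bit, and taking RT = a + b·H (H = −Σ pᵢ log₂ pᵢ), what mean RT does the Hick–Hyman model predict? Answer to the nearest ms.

583 ms

Entropy contributions −pᵢ log₂ pᵢ: 0.5053, 0.4954, 0.4877; sum H = 1.4884 bits.
RT = a + bH = 270 + 210·1.4884 = 582.56 ms.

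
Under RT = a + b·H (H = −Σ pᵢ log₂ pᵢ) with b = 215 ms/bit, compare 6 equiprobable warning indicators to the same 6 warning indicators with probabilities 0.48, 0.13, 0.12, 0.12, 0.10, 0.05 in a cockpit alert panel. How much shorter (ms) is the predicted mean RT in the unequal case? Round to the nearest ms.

88 ms

Equiprobable entropy H₀ = log₂ 6 = 2.5850 bits.
Skewed entropy H = −Σ pᵢ log₂ pᵢ = 2.1733 bits.
ΔRT = b·(H₀ − H) = 215 × 0.4116 = 88.50 ms.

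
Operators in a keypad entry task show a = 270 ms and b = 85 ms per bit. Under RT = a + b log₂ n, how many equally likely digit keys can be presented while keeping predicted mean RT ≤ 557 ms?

10

85·log₂ n ≤ 557 − 270 = 287, giving log₂ n ≤ 3.3765 and n ≤ 10.385. The largest whole number is 10.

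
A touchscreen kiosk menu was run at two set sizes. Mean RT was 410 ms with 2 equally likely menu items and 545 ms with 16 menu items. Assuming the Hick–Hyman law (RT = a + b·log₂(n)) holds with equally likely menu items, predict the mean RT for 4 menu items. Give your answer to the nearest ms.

Solve the two-equation system in a and b:
  b = (545 − 410) / (log₂ 16 − log₂ 2) = 135 / (4 − 1) = 45 ms/bit
  a = 410 − 45 × 1 = 365 ms
Then RT(4) = 365 + 45 × log₂ 4 = 365 + 45 × 2 ≈ 455.000 ms.

455 ms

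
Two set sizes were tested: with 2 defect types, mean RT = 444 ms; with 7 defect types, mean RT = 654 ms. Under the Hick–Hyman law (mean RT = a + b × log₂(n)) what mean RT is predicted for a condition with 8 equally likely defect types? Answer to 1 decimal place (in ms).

676.4 ms

RT is linear in log₂ n, so two points fix the line:
  b = (654 − 444) / (log₂ 7 − log₂ 2) = 210 / (2.8074 − 1) = 116.192 ms/bit
  a = 444 − 116.192 × 1 = 327.808 ms
Then RT(8) = 327.808 + 116.192 × log₂ 8 = 327.808 + 116.192 × 3 ≈ 676.384 ms.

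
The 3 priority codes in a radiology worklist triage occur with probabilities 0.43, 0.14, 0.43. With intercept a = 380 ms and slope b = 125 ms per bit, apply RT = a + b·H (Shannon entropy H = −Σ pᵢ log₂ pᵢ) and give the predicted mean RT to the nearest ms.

561 ms

H = 0.43·log₂(1/0.43) + 0.14·log₂(1/0.14) + 0.43·log₂(1/0.43) = 1.4442 bits.
RT = 380 + 125 × 1.4442 = 560.53 ms.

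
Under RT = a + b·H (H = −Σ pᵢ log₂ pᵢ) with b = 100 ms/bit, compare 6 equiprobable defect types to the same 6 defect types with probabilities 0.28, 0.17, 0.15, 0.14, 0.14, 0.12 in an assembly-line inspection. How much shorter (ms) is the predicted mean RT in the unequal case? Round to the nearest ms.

6 ms

Equiprobable entropy H₀ = log₂ 6 = 2.5850 bits.
Skewed entropy H = −Σ pᵢ log₂ pᵢ = 2.5206 bits.
ΔRT = b·(H₀ − H) = 100 × 0.0643 = 6.43 ms.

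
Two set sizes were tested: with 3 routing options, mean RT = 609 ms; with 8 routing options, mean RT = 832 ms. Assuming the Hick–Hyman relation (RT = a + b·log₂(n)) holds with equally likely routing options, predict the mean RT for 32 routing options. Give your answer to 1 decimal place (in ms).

RT is linear in log₂ n, so two points fix the line:
  b = (832 − 609) / (log₂ 8 − log₂ 3) = 223 / (3 − 1.5850) = 157.593 ms/bit
  a = 609 − 157.593 × 1.5850 = 359.221 ms
Then RT(32) = 359.221 + 157.593 × log₂ 32 = 359.221 + 157.593 × 5 ≈ 1147.186 ms.

1147.2 ms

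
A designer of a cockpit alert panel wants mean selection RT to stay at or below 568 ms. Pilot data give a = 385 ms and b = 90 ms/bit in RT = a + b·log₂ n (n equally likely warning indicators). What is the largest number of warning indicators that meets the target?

4

Set 385 + 90·log₂ n ≤ 568 → log₂ n ≤ (568 − 385)/90 = 2.0333.
So n ≤ 2^2.0333 = 4.093; the largest integer n is 4.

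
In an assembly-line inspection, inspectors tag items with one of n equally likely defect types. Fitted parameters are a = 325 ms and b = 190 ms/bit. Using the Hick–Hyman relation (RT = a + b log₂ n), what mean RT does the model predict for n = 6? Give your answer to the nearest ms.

log₂(6) = 2.5850 bits, so RT = 325 + 190 × 2.5850 ≈ 816.143 ms.

816 ms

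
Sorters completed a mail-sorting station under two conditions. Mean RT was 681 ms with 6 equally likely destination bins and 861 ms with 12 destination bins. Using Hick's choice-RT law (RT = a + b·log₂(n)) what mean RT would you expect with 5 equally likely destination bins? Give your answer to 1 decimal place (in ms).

633.7 ms

RT is linear in log₂ n, so two points fix the line:
  b = (861 − 681) / (log₂ 12 − log₂ 6) = 180 / (3.5850 − 2.5850) = 180.000 ms/bit
  a = 681 − 180.000 × 2.5850 = 215.707 ms
Then RT(5) = 215.707 + 180.000 × log₂ 5 = 215.707 + 180.000 × 2.3219 ≈ 633.654 ms.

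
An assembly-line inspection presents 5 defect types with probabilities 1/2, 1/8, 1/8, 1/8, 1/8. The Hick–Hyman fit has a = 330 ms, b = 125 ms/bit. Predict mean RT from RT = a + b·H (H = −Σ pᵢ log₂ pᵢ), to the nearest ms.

Each term −pᵢ log₂ pᵢ: 0.5·1 + 0.125·3 + 0.125·3 + 0.125·3 + 0.125·3; summed, H = 2.000 bits.
Mean RT = a + bH = 330 + 125·2.000 = 580.00 ms.

580 ms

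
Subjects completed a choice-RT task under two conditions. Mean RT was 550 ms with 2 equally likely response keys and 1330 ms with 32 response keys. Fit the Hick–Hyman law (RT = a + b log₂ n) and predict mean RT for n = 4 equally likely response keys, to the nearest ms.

With log₂ n on the abscissa the relation is linear; from the two conditions:
  b = (1330 − 550) / (log₂ 32 − log₂ 2) = 780 / (5 − 1) = 195 ms/bit
  a = 550 − 195 × 1 = 355 ms
Then RT(4) = 355 + 195 × log₂ 4 = 355 + 195 × 2 ≈ 745.000 ms.

745 ms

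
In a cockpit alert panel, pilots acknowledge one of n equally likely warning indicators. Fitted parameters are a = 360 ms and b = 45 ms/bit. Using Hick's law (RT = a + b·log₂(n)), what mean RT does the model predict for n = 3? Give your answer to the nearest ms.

log₂(3) = 1.5850 bits, so RT = 360 + 45 × 1.5850 ≈ 431.323 ms.

431 ms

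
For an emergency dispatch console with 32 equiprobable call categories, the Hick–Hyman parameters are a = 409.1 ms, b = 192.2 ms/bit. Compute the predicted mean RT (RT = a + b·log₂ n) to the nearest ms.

1370 ms

log₂(32) = 5 bits, so RT = 409.1 + 192.2 × 5 ≈ 1370.100 ms.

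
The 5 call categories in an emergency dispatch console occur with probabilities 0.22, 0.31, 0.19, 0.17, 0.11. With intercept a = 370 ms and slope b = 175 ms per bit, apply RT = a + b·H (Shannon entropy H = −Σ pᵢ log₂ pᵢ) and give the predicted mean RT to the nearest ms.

Entropy contributions −pᵢ log₂ pᵢ: 0.4806, 0.5238, 0.4552, 0.4346, 0.3503; sum H = 2.2445 bits.
RT = a + bH = 370 + 175·2.2445 = 762.78 ms.

763 ms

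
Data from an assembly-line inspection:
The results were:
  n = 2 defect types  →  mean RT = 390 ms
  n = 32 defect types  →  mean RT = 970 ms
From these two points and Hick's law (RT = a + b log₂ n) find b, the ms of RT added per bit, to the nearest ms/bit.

145 ms/bit

The slope on a log₂ axis is (970 − 390) / (5 − 1) = 145 ms/bit.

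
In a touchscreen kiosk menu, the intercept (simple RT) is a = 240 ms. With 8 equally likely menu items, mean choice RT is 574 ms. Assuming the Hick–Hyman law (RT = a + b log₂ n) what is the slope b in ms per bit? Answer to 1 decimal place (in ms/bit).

111.3 ms/bit

b = (574 − 240) / log₂(8) = 334 / 3 = 111.333 ms/bit.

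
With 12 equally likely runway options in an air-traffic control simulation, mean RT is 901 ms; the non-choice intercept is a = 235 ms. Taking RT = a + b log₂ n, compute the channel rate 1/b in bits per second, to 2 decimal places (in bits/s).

b = (901 − 235)/log₂ 12 = 666/3.5850 = 185.776 ms per bit = 0.18578 s/bit; the reciprocal is 5.383 bits/s.

5.38 bits/s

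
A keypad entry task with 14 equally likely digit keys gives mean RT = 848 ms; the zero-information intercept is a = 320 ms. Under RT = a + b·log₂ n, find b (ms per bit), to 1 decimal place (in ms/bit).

b = (848 − 320) / log₂(14) = 528 / 3.8074 = 138.679 ms/bit.

138.7 ms/bit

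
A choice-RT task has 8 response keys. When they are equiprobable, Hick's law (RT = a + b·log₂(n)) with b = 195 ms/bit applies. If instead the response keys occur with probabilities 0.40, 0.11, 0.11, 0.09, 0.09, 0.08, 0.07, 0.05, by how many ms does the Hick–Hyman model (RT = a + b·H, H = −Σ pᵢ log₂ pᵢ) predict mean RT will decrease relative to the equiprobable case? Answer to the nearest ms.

72 ms

Equiprobable entropy H₀ = log₂ 8 = 3.0000 bits.
Skewed entropy H = −Σ pᵢ log₂ pᵢ = 2.6308 bits.
ΔRT = b·(H₀ − H) = 195 × 0.3692 = 71.99 ms.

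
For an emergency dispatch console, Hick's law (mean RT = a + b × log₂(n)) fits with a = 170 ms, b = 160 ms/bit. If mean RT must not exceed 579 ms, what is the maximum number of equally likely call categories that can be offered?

5

Set 170 + 160·log₂ n ≤ 579 → log₂ n ≤ (579 − 170)/160 = 2.5562.
So n ≤ 2^2.5562 = 5.882; the largest integer n is 5.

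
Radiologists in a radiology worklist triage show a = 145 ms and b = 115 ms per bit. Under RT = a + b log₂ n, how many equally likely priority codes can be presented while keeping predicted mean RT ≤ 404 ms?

4

115·log₂ n ≤ 404 − 145 = 259, giving log₂ n ≤ 2.2522 and n ≤ 4.764. The largest whole number is 4.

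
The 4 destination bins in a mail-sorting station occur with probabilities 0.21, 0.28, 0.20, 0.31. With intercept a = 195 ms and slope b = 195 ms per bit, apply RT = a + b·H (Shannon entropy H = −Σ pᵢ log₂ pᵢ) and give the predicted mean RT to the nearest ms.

H = 0.21·log₂(1/0.21) + 0.28·log₂(1/0.28) + 0.20·log₂(1/0.20) + 0.31·log₂(1/0.31) = 1.9752 bits.
RT = 195 + 195 × 1.9752 = 580.17 ms.

580 ms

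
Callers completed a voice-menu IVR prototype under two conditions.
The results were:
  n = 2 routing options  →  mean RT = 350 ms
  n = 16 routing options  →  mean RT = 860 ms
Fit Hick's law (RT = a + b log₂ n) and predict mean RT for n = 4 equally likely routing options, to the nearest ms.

520 ms

Solve the two-equation system in a and b:
  b = (860 − 350) / (log₂ 16 − log₂ 2) = 510 / (4 − 1) = 170 ms/bit
  a = 350 − 170 × 1 = 180 ms
Then RT(4) = 180 + 170 × log₂ 4 = 180 + 170 × 2 ≈ 520.000 ms.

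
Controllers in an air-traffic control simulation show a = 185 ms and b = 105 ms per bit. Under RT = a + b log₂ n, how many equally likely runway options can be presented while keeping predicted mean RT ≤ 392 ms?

105·log₂ n ≤ 392 − 185 = 207, giving log₂ n ≤ 1.9714 and n ≤ 3.922. The largest whole number is 3.

3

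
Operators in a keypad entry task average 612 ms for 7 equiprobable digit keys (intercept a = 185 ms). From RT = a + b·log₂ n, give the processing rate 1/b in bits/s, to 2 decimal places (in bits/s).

b = (612 − 185)/log₂ 7 = 427/2.8074 = 152.100 ms per bit = 0.15210 s/bit; the reciprocal is 6.575 bits/s.

6.57 bits/s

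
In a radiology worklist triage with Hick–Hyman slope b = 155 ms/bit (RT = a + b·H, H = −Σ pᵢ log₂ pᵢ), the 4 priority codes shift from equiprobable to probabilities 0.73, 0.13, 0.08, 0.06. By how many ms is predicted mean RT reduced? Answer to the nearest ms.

Equiprobable entropy H₀ = log₂ 4 = 2.0000 bits.
Skewed entropy H = −Σ pᵢ log₂ pᵢ = 1.2491 bits.
ΔRT = b·(H₀ − H) = 155 × 0.7509 = 116.38 ms.

116 ms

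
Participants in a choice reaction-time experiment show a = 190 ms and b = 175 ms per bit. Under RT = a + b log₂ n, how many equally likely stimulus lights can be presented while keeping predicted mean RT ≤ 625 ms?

5

175·log₂ n ≤ 625 − 190 = 435, giving log₂ n ≤ 2.4857 and n ≤ 5.601. The largest whole number is 5.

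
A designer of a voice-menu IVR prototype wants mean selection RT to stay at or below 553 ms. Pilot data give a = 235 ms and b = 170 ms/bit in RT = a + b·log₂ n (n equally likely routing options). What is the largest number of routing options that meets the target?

3

Set 235 + 170·log₂ n ≤ 553 → log₂ n ≤ (553 − 235)/170 = 1.8706.
So n ≤ 2^1.8706 = 3.657; the largest integer n is 3.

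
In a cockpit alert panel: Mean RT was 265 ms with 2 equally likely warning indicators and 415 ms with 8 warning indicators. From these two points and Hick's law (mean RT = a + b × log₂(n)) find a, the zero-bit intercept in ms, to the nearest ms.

190 ms

Slope: b = (415 − 265) / (log₂ 8 − log₂ 2) = 150/2.0000 = 75 ms/bit.
Intercept: a = 265 − 75·log₂(2) = 190.000 ms.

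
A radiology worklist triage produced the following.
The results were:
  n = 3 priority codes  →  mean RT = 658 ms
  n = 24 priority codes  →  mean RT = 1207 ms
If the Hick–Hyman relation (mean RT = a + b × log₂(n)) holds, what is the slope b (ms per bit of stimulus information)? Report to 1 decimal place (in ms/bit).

183.0 ms/bit

b = (RT₂ − RT₁)/(log₂ n₂ − log₂ n₁) = (1207 − 658)/(4.5850 − 1.5850) = 183.000 ms/bit.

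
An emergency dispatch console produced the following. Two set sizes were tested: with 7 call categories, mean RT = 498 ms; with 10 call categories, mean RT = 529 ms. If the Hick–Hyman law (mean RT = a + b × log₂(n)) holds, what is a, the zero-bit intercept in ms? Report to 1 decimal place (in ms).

328.9 ms

The slope on a log₂ axis is (529 − 498) / (3.3219 − 2.8074) = 60.244 ms/bit.
a = RT₁ − b·log₂ n₁ = 498 − 60.244 × 2.8074 = 328.873 ms.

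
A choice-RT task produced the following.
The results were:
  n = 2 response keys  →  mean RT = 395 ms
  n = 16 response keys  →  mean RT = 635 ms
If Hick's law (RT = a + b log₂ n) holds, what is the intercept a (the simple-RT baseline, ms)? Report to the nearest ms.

Slope: b = (635 − 395) / (log₂ 16 − log₂ 2) = 240/3.0000 = 80 ms/bit.
Intercept: a = 395 − 80·log₂(2) = 315.000 ms.

315 ms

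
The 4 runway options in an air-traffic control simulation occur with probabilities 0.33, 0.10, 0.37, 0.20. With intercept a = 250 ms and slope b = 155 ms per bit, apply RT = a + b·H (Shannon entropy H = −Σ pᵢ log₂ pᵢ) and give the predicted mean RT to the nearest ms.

Entropy contributions −pᵢ log₂ pᵢ: 0.5278, 0.3322, 0.5307, 0.4644; sum H = 1.8551 bits.
RT = a + bH = 250 + 155·1.8551 = 537.55 ms.

538 ms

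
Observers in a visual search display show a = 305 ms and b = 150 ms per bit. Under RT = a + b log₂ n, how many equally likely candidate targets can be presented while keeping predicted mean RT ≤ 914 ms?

16

Information budget: (914 − 305)/150 = 4.0600 bits, so n ≤ 2^4.0600 = 16.679 → at most 16.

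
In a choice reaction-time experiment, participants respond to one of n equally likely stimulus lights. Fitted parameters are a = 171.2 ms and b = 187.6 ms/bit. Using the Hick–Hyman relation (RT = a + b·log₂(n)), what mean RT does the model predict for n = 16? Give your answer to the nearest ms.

922 ms

log₂(16) = 4 bits, so RT = 171.2 + 187.6 × 4 ≈ 921.600 ms.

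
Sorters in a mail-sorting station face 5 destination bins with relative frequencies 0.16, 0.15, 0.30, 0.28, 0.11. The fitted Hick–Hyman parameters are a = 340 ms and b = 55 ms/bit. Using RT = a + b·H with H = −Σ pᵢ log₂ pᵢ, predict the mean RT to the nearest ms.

462 ms

Entropy contributions −pᵢ log₂ pᵢ: 0.4230, 0.4105, 0.5211, 0.5142, 0.3503; sum H = 2.2192 bits.
RT = a + bH = 340 + 55·2.2192 = 462.05 ms.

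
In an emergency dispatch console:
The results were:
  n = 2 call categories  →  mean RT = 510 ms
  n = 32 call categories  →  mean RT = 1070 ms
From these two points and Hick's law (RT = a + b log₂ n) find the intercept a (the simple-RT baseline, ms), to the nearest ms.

370 ms

Slope: b = (1070 − 510) / (log₂ 32 − log₂ 2) = 560/4.0000 = 140 ms/bit.
a = RT₁ − b·log₂ n₁ = 510 − 140 × 1 = 370.000 ms.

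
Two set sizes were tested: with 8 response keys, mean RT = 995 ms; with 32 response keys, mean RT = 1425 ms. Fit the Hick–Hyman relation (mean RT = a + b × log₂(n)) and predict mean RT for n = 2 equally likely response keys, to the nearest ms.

Solve the two-equation system in a and b:
  b = (1425 − 995) / (log₂ 32 − log₂ 8) = 430 / (5 − 3) = 215 ms/bit
  a = 995 − 215 × 3 = 350 ms
Then RT(2) = 350 + 215 × log₂ 2 = 350 + 215 × 1 ≈ 565.000 ms.

565 ms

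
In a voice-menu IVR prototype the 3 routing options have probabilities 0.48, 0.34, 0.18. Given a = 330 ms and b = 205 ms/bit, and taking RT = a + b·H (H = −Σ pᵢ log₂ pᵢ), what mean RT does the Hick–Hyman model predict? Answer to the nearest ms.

H = 0.48·log₂(1/0.48) + 0.34·log₂(1/0.34) + 0.18·log₂(1/0.18) = 1.4828 bits.
RT = 330 + 205 × 1.4828 = 633.96 ms.

634 ms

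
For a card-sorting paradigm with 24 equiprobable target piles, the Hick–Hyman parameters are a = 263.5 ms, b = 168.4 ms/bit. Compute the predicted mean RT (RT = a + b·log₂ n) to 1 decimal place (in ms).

log₂(24) = 4.5850 bits, so RT = 263.5 + 168.4 × 4.5850 ≈ 1035.608 ms.

1035.6 ms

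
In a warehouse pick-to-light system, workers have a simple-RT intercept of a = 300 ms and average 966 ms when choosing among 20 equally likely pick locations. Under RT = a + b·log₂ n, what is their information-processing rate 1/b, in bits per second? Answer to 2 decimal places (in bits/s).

b = (966 − 300)/log₂ 20 = 666/4.3219 = 154.098 ms per bit = 0.15410 s/bit; the reciprocal is 6.489 bits/s.

6.49 bits/s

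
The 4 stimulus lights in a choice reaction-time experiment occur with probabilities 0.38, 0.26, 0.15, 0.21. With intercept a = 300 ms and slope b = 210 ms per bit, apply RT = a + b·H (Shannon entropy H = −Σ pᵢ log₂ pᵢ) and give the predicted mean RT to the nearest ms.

Entropy contributions −pᵢ log₂ pᵢ: 0.5305, 0.5053, 0.4105, 0.4728; sum H = 1.9191 bits.
RT = a + bH = 300 + 210·1.9191 = 703.01 ms.

703 ms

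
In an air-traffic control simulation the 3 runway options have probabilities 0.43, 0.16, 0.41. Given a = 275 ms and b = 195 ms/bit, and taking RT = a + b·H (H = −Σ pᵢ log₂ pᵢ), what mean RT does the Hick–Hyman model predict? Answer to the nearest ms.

Entropy contributions −pᵢ log₂ pᵢ: 0.5236, 0.4230, 0.5274; sum H = 1.4740 bits.
RT = a + bH = 275 + 195·1.4740 = 562.42 ms.

562 ms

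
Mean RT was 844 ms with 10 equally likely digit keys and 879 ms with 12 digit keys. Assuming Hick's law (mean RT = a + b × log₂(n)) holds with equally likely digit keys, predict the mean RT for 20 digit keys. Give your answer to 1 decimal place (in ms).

Fit slope and intercept:
  b = (879 − 844) / (log₂ 12 − log₂ 10) = 35 / (3.5850 − 3.3219) = 133.062 ms/bit
  a = 844 − 133.062 × 3.3219 = 401.976 ms
Then RT(20) = 401.976 + 133.062 × log₂ 20 = 401.976 + 133.062 × 4.3219 ≈ 977.062 ms.

977.1 ms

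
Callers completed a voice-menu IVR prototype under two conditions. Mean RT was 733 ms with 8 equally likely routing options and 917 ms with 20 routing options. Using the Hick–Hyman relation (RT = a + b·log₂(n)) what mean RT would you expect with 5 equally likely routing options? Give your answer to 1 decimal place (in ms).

638.6 ms

Solve the two-equation system in a and b:
  b = (917 − 733) / (log₂ 20 − log₂ 8) = 184 / (4.3219 − 3) = 139.191 ms/bit
  a = 733 − 139.191 × 3 = 315.428 ms
Then RT(5) = 315.428 + 139.191 × log₂ 5 = 315.428 + 139.191 × 2.3219 ≈ 638.619 ms.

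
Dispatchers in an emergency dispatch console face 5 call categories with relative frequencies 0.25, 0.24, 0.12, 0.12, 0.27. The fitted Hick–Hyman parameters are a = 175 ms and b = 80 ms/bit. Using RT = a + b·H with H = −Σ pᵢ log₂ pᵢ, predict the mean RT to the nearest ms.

354 ms

Entropy contributions −pᵢ log₂ pᵢ: 0.5000, 0.4941, 0.3671, 0.3671, 0.5100; sum H = 2.2383 bits.
RT = a + bH = 175 + 80·2.2383 = 354.06 ms.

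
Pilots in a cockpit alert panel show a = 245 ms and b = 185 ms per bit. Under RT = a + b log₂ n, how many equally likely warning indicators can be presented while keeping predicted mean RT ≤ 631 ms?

4

Set 245 + 185·log₂ n ≤ 631 → log₂ n ≤ (631 − 245)/185 = 2.0865.
So n ≤ 2^2.0865 = 4.247; the largest integer n is 4.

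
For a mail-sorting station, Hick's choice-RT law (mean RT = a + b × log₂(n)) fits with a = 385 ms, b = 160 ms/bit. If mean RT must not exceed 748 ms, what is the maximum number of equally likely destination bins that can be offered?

Information budget: (748 − 385)/160 = 2.2687 bits, so n ≤ 2^2.2687 = 4.819 → at most 4.

4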